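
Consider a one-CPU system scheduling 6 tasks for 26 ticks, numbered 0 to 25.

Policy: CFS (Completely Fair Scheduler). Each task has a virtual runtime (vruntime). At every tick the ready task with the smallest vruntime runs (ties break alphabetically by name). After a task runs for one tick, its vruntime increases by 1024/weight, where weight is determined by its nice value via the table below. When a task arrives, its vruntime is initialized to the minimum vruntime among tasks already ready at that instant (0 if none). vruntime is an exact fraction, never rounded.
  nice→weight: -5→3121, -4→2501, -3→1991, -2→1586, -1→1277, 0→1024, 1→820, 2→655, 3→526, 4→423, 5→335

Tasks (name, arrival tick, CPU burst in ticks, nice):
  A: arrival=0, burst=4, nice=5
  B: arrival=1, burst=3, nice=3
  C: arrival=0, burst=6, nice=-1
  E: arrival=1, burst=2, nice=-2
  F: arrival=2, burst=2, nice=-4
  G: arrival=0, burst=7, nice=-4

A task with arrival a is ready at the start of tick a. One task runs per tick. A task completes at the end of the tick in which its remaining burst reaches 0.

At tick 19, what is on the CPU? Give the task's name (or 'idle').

t=0: vr[A=0 C=0 G=0] → run A
t=1: vr[A=1024/335 B=0 C=0 E=0 G=0] → run B
t=2: vr[A=1024/335 B=512/263 C=0 E=0 F=0 G=0] → run C
t=3: vr[A=1024/335 B=512/263 C=1024/1277 E=0 F=0 G=0] → run E
t=4: vr[A=1024/335 B=512/263 C=1024/1277 E=512/793 F=0 G=0] → run F
t=5: vr[A=1024/335 B=512/263 C=1024/1277 E=512/793 F=1024/2501 G=0] → run G
t=6: vr[A=1024/335 B=512/263 C=1024/1277 E=512/793 F=1024/2501 G=1024/2501] → run F
t=7: vr[A=1024/335 B=512/263 C=1024/1277 E=512/793 G=1024/2501] → run G
t=8: vr[A=1024/335 B=512/263 C=1024/1277 E=512/793 G=2048/2501] → run E
t=9: vr[A=1024/335 B=512/263 C=1024/1277 G=2048/2501] → run C
t=10: vr[A=1024/335 B=512/263 C=2048/1277 G=2048/2501] → run G
t=11: vr[A=1024/335 B=512/263 C=2048/1277 G=3072/2501] → run G
t=12: vr[A=1024/335 B=512/263 C=2048/1277 G=4096/2501] → run C
t=13: vr[A=1024/335 B=512/263 C=3072/1277 G=4096/2501] → run G
t=14: vr[A=1024/335 B=512/263 C=3072/1277 G=5120/2501] → run B
t=15: vr[A=1024/335 B=1024/263 C=3072/1277 G=5120/2501] → run G
t=16: vr[A=1024/335 B=1024/263 C=3072/1277 G=6144/2501] → run C
t=17: vr[A=1024/335 B=1024/263 C=4096/1277 G=6144/2501] → run G
t=18: vr[A=1024/335 B=1024/263 C=4096/1277] → run A
t=19: vr[A=2048/335 B=1024/263 C=4096/1277] → run C
t=20: vr[A=2048/335 B=1024/263 C=5120/1277] → run B
t=21: vr[A=2048/335 C=5120/1277] → run C
t=22: vr[A=2048/335] → run A
t=23: vr[A=3072/335] → run A
t=24: (idle)
t=25: (idle)

running at tick 19 = C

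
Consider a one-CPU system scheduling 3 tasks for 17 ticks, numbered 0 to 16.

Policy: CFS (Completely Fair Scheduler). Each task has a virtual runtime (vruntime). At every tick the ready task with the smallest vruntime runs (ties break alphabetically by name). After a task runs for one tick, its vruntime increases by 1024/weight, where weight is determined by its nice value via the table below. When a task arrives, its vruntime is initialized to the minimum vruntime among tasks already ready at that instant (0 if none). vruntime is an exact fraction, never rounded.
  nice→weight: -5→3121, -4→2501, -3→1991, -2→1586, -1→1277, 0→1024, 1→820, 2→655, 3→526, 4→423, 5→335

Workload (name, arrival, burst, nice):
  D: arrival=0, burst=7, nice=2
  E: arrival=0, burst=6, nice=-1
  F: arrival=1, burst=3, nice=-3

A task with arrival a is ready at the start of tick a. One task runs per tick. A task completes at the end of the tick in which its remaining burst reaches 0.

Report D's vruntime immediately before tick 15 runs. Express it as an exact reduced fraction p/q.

vruntime(D, start of tick 15) = 6144/655

t=0: vr[D=0 E=0] → run D
t=1: vr[D=1024/655 E=0 F=0] → run E
t=2: vr[D=1024/655 E=1024/1277 F=0] → run F
t=3: vr[D=1024/655 E=1024/1277 F=1024/1991] → run F
t=4: vr[D=1024/655 E=1024/1277 F=2048/1991] → run E
t=5: vr[D=1024/655 E=2048/1277 F=2048/1991] → run F
t=6: vr[D=1024/655 E=2048/1277] → run D
t=7: vr[D=2048/655 E=2048/1277] → run E
t=8: vr[D=2048/655 E=3072/1277] → run E
t=9: vr[D=2048/655 E=4096/1277] → run D
t=10: vr[D=3072/655 E=4096/1277] → run E
t=11: vr[D=3072/655 E=5120/1277] → run E
t=12: vr[D=3072/655] → run D
t=13: vr[D=4096/655] → run D
t=14: vr[D=1024/131] → run D
t=15: vr[D=6144/655] → run D
t=16: (idle)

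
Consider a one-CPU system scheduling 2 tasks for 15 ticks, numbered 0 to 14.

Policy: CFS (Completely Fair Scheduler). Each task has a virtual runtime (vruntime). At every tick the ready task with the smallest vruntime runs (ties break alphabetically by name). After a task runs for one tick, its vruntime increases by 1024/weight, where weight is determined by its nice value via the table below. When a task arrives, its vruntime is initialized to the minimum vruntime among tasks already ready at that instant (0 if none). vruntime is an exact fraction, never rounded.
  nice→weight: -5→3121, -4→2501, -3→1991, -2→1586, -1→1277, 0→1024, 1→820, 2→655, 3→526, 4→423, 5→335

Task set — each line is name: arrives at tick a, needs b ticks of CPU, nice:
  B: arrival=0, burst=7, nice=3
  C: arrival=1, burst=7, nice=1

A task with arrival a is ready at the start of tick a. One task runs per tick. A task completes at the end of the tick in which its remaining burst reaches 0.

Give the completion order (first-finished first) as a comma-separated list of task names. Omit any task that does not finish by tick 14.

completion order = C, B

t=0: vr[B=0] → run B
t=1: vr[B=512/263 C=512/263] → run B
t=2: vr[B=1024/263 C=512/263] → run C
t=3: vr[B=1024/263 C=172288/53915] → run C
t=4: vr[B=1024/263 C=239616/53915] → run B
t=5: vr[B=1536/263 C=239616/53915] → run C
t=6: vr[B=1536/263 C=306944/53915] → run C
t=7: vr[B=1536/263 C=374272/53915] → run B
t=8: vr[B=2048/263 C=374272/53915] → run C
t=9: vr[B=2048/263 C=88320/10783] → run B
t=10: vr[B=2560/263 C=88320/10783] → run C
t=11: vr[B=2560/263 C=508928/53915] → run C
t=12: vr[B=2560/263] → run B
t=13: vr[B=3072/263] → run B
t=14: (idle)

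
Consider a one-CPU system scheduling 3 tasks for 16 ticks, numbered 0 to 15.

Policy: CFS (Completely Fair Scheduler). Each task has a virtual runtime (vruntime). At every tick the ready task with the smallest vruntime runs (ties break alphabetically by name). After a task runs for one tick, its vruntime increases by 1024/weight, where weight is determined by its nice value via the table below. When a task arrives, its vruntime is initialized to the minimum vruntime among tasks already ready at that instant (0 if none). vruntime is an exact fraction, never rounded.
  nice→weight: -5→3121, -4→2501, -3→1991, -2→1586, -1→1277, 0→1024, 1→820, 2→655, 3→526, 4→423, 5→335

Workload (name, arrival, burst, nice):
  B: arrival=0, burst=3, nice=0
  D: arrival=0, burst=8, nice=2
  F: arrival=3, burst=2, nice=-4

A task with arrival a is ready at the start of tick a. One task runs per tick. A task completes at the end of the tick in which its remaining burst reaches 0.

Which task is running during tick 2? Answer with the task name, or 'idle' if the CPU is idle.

t=0: vr[B=0 D=0] → run B
t=1: vr[B=1 D=0] → run D
t=2: vr[B=1 D=1024/655] → run B
t=3: vr[B=2 D=1024/655 F=1024/655] → run D
t=4: vr[B=2 D=2048/655 F=1024/655] → run F
t=5: vr[B=2 D=2048/655 F=3231744/1638155] → run F
t=6: vr[B=2 D=2048/655] → run B
t=7: vr[D=2048/655] → run D
t=8: vr[D=3072/655] → run D
t=9: vr[D=4096/655] → run D
t=10: vr[D=1024/131] → run D
t=11: vr[D=6144/655] → run D
t=12: vr[D=7168/655] → run D
t=13: (idle)
t=14: (idle)
t=15: (idle)

running at tick 2 = B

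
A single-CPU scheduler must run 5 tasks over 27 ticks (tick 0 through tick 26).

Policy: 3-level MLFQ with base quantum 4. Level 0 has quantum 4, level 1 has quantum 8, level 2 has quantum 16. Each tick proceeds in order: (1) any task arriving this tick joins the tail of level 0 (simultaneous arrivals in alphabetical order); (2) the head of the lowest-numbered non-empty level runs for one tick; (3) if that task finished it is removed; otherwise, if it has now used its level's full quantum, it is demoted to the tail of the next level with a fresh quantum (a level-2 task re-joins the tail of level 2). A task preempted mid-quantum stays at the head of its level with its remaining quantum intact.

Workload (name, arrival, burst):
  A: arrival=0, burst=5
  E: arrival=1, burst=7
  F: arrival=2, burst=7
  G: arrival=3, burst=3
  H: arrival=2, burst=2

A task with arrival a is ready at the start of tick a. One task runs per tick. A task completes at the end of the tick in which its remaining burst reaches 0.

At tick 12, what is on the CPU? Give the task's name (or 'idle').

t=0: L0/L1/L2 = A/-/- → run A
t=1: L0/L1/L2 = AE/-/- → run A
t=2: L0/L1/L2 = AEFH/-/- → run A
t=3: L0/L1/L2 = AEFHG/-/- → run A
t=4: L0/L1/L2 = EFHG/A/- → run E
t=5: L0/L1/L2 = EFHG/A/- → run E
t=6: L0/L1/L2 = EFHG/A/- → run E
t=7: L0/L1/L2 = EFHG/A/- → run E
t=8: L0/L1/L2 = FHG/AE/- → run F
t=9: L0/L1/L2 = FHG/AE/- → run F
t=10: L0/L1/L2 = FHG/AE/- → run F
t=11: L0/L1/L2 = FHG/AE/- → run F
t=12: L0/L1/L2 = HG/AEF/- → run H
t=13: L0/L1/L2 = HG/AEF/- → run H
t=14: L0/L1/L2 = G/AEF/- → run G
t=15: L0/L1/L2 = G/AEF/- → run G
t=16: L0/L1/L2 = G/AEF/- → run G
t=17: L0/L1/L2 = -/AEF/- → run A
t=18: L0/L1/L2 = -/EF/- → run E
t=19: L0/L1/L2 = -/EF/- → run E
t=20: L0/L1/L2 = -/EF/- → run E
t=21: L0/L1/L2 = -/F/- → run F
t=22: L0/L1/L2 = -/F/- → run F
t=23: L0/L1/L2 = -/F/- → run F
t=24: (idle)
t=25: (idle)
t=26: (idle)

running at tick 12 = H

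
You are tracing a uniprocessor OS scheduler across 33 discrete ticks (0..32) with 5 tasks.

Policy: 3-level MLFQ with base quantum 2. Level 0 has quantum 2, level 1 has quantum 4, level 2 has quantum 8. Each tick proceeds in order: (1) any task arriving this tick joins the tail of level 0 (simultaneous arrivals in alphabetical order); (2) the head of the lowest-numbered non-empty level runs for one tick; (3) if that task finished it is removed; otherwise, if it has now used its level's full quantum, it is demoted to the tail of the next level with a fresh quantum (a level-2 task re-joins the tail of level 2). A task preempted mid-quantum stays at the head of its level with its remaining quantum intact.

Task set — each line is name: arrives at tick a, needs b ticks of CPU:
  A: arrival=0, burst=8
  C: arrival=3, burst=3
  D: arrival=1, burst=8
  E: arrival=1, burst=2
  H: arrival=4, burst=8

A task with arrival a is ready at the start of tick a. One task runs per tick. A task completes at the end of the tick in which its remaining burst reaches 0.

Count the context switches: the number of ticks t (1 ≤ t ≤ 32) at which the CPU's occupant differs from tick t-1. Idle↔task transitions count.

t=0: L0/L1/L2 = A/-/- → run A
t=1: L0/L1/L2 = ADE/-/- → run A
t=2: L0/L1/L2 = DE/A/- → run D
t=3: L0/L1/L2 = DEC/A/- → run D
t=4: L0/L1/L2 = ECH/AD/- → run E
t=5: L0/L1/L2 = ECH/AD/- → run E
t=6: L0/L1/L2 = CH/AD/- → run C
t=7: L0/L1/L2 = CH/AD/- → run C
t=8: L0/L1/L2 = H/ADC/- → run H
t=9: L0/L1/L2 = H/ADC/- → run H
t=10: L0/L1/L2 = -/ADCH/- → run A
t=11: L0/L1/L2 = -/ADCH/- → run A
t=12: L0/L1/L2 = -/ADCH/- → run A
t=13: L0/L1/L2 = -/ADCH/- → run A
t=14: L0/L1/L2 = -/DCH/A → run D
t=15: L0/L1/L2 = -/DCH/A → run D
t=16: L0/L1/L2 = -/DCH/A → run D
t=17: L0/L1/L2 = -/DCH/A → run D
t=18: L0/L1/L2 = -/CH/AD → run C
t=19: L0/L1/L2 = -/H/AD → run H
t=20: L0/L1/L2 = -/H/AD → run H
t=21: L0/L1/L2 = -/H/AD → run H
t=22: L0/L1/L2 = -/H/AD → run H
t=23: L0/L1/L2 = -/-/ADH → run A
t=24: L0/L1/L2 = -/-/ADH → run A
t=25: L0/L1/L2 = -/-/DH → run D
t=26: L0/L1/L2 = -/-/DH → run D
t=27: L0/L1/L2 = -/-/H → run H
t=28: L0/L1/L2 = -/-/H → run H
t=29: (idle)
t=30: (idle)
t=31: (idle)
t=32: (idle)

context switches = 12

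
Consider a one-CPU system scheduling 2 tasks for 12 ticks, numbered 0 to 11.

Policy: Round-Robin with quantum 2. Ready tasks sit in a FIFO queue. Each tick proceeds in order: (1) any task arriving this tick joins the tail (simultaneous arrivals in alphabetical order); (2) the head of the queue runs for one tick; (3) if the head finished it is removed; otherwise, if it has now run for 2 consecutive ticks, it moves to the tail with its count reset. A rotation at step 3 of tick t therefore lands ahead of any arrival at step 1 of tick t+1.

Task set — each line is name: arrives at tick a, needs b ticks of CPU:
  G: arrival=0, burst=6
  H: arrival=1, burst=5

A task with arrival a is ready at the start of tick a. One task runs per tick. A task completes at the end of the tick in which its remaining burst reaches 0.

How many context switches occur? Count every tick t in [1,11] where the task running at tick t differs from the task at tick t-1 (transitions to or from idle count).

context switches = 6

t=0: queue=[G] q_used=0 → run G
t=1: queue=[G,H] q_used=1 → run G
t=2: queue=[H,G] q_used=0 → run H
t=3: queue=[H,G] q_used=1 → run H
t=4: queue=[G,H] q_used=0 → run G
t=5: queue=[G,H] q_used=1 → run G
t=6: queue=[H,G] q_used=0 → run H
t=7: queue=[H,G] q_used=1 → run H
t=8: queue=[G,H] q_used=0 → run G
t=9: queue=[G,H] q_used=1 → run G
t=10: queue=[H] q_used=0 → run H
t=11: (idle)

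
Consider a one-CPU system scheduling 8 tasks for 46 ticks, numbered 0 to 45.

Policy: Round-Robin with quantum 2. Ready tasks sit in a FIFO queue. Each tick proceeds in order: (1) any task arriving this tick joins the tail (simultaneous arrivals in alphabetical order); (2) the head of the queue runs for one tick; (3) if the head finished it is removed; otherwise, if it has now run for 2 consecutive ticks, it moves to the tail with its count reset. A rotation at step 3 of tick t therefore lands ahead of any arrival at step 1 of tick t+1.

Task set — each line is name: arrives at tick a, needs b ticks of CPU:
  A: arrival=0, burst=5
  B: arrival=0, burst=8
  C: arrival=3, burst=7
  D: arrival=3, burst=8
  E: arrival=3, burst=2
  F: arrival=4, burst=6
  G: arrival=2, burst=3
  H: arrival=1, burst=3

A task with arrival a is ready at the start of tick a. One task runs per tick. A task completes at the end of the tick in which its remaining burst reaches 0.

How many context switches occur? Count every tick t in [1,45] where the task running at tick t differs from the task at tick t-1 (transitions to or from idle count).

t=0: queue=[A,B] q_used=0 → run A
t=1: queue=[A,B,H] q_used=1 → run A
t=2: queue=[B,H,A,G] q_used=0 → run B
t=3: queue=[B,H,A,G,C,D,E] q_used=1 → run B
t=4: queue=[H,A,G,C,D,E,B,F] q_used=0 → run H
t=5: queue=[H,A,G,C,D,E,B,F] q_used=1 → run H
t=6: queue=[A,G,C,D,E,B,F,H] q_used=0 → run A
t=7: queue=[A,G,C,D,E,B,F,H] q_used=1 → run A
t=8: queue=[G,C,D,E,B,F,H,A] q_used=0 → run G
t=9: queue=[G,C,D,E,B,F,H,A] q_used=1 → run G
t=10: queue=[C,D,E,B,F,H,A,G] q_used=0 → run C
t=11: queue=[C,D,E,B,F,H,A,G] q_used=1 → run C
t=12: queue=[D,E,B,F,H,A,G,C] q_used=0 → run D
t=13: queue=[D,E,B,F,H,A,G,C] q_used=1 → run D
t=14: queue=[E,B,F,H,A,G,C,D] q_used=0 → run E
t=15: queue=[E,B,F,H,A,G,C,D] q_used=1 → run E
t=16: queue=[B,F,H,A,G,C,D] q_used=0 → run B
t=17: queue=[B,F,H,A,G,C,D] q_used=1 → run B
t=18: queue=[F,H,A,G,C,D,B] q_used=0 → run F
t=19: queue=[F,H,A,G,C,D,B] q_used=1 → run F
t=20: queue=[H,A,G,C,D,B,F] q_used=0 → run H
t=21: queue=[A,G,C,D,B,F] q_used=0 → run A
t=22: queue=[G,C,D,B,F] q_used=0 → run G
t=23: queue=[C,D,B,F] q_used=0 → run C
t=24: queue=[C,D,B,F] q_used=1 → run C
t=25: queue=[D,B,F,C] q_used=0 → run D
t=26: queue=[D,B,F,C] q_used=1 → run D
t=27: queue=[B,F,C,D] q_used=0 → run B
t=28: queue=[B,F,C,D] q_used=1 → run B
t=29: queue=[F,C,D,B] q_used=0 → run F
t=30: queue=[F,C,D,B] q_used=1 → run F
t=31: queue=[C,D,B,F] q_used=0 → run C
t=32: queue=[C,D,B,F] q_used=1 → run C
t=33: queue=[D,B,F,C] q_used=0 → run D
t=34: queue=[D,B,F,C] q_used=1 → run D
t=35: queue=[B,F,C,D] q_used=0 → run B
t=36: queue=[B,F,C,D] q_used=1 → run B
t=37: queue=[F,C,D] q_used=0 → run F
t=38: queue=[F,C,D] q_used=1 → run F
t=39: queue=[C,D] q_used=0 → run C
t=40: queue=[D] q_used=0 → run D
t=41: queue=[D] q_used=1 → run D
t=42: (idle)
t=43: (idle)
t=44: (idle)
t=45: (idle)

context switches = 23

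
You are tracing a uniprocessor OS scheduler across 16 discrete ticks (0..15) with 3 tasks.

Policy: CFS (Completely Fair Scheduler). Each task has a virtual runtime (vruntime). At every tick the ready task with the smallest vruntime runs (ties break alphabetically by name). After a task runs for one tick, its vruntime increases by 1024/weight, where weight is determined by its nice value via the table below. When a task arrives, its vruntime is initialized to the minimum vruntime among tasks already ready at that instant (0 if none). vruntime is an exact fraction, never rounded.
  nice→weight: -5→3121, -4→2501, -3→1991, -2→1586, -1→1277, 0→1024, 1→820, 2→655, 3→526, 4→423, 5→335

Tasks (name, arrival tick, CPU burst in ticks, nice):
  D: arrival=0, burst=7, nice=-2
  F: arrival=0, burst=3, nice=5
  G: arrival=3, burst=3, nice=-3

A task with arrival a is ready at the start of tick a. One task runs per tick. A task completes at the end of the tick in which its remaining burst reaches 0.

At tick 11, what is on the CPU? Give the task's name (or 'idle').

running at tick 11 = D

t=0: vr[D=0 F=0] → run D
t=1: vr[D=512/793 F=0] → run F
t=2: vr[D=512/793 F=1024/335] → run D
t=3: vr[D=1024/793 F=1024/335 G=1024/793] → run D
t=4: vr[D=1536/793 F=1024/335 G=1024/793] → run G
t=5: vr[D=1536/793 F=1024/335 G=2850816/1578863] → run G
t=6: vr[D=1536/793 F=1024/335 G=3662848/1578863] → run D
t=7: vr[D=2048/793 F=1024/335 G=3662848/1578863] → run G
t=8: vr[D=2048/793 F=1024/335] → run D
t=9: vr[D=2560/793 F=1024/335] → run F
t=10: vr[D=2560/793 F=2048/335] → run D
t=11: vr[D=3072/793 F=2048/335] → run D
t=12: vr[F=2048/335] → run F
t=13: (idle)
t=14: (idle)
t=15: (idle)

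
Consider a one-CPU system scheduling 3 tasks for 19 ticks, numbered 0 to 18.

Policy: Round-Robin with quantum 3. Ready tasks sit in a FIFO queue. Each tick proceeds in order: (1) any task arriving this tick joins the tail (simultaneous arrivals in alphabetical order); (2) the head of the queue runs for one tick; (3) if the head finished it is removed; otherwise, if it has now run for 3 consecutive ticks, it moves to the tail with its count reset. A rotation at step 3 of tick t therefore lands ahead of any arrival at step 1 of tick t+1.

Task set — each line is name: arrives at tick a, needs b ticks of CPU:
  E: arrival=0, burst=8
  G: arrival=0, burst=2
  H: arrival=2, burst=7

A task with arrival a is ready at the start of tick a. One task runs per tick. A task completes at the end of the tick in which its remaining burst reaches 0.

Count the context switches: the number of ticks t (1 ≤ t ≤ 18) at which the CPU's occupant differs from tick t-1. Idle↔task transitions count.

context switches = 7

t=0: queue=[E,G] q_used=0 → run E
t=1: queue=[E,G] q_used=1 → run E
t=2: queue=[E,G,H] q_used=2 → run E
t=3: queue=[G,H,E] q_used=0 → run G
t=4: queue=[G,H,E] q_used=1 → run G
t=5: queue=[H,E] q_used=0 → run H
t=6: queue=[H,E] q_used=1 → run H
t=7: queue=[H,E] q_used=2 → run H
t=8: queue=[E,H] q_used=0 → run E
t=9: queue=[E,H] q_used=1 → run E
t=10: queue=[E,H] q_used=2 → run E
t=11: queue=[H,E] q_used=0 → run H
t=12: queue=[H,E] q_used=1 → run H
t=13: queue=[H,E] q_used=2 → run H
t=14: queue=[E,H] q_used=0 → run E
t=15: queue=[E,H] q_used=1 → run E
t=16: queue=[H] q_used=0 → run H
t=17: (idle)
t=18: (idle)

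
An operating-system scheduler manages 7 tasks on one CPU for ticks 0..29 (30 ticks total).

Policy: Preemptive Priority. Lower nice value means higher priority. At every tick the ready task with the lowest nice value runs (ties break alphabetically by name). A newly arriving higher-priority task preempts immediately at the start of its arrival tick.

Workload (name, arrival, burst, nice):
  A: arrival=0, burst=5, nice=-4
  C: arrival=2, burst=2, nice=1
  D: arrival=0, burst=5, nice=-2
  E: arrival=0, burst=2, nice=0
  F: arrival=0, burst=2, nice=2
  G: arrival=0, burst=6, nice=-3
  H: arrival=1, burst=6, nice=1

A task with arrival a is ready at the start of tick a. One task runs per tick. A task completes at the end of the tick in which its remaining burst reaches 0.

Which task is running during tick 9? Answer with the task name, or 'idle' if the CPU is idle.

t=0: ready={A,D,E,F,G} → run A
t=1: ready={A,D,E,F,G,H} → run A
t=2: ready={A,C,D,E,F,G,H} → run A
t=3: ready={A,C,D,E,F,G,H} → run A
t=4: ready={A,C,D,E,F,G,H} → run A
t=5: ready={C,D,E,F,G,H} → run G
t=6: ready={C,D,E,F,G,H} → run G
t=7: ready={C,D,E,F,G,H} → run G
t=8: ready={C,D,E,F,G,H} → run G
t=9: ready={C,D,E,F,G,H} → run G
t=10: ready={C,D,E,F,G,H} → run G
t=11: ready={C,D,E,F,H} → run D
t=12: ready={C,D,E,F,H} → run D
t=13: ready={C,D,E,F,H} → run D
t=14: ready={C,D,E,F,H} → run D
t=15: ready={C,D,E,F,H} → run D
t=16: ready={C,E,F,H} → run E
t=17: ready={C,E,F,H} → run E
t=18: ready={C,F,H} → run C
t=19: ready={C,F,H} → run C
t=20: ready={F,H} → run H
t=21: ready={F,H} → run H
t=22: ready={F,H} → run H
t=23: ready={F,H} → run H
t=24: ready={F,H} → run H
t=25: ready={F,H} → run H
t=26: ready={F} → run F
t=27: ready={F} → run F
t=28: (idle)
t=29: (idle)

running at tick 9 = G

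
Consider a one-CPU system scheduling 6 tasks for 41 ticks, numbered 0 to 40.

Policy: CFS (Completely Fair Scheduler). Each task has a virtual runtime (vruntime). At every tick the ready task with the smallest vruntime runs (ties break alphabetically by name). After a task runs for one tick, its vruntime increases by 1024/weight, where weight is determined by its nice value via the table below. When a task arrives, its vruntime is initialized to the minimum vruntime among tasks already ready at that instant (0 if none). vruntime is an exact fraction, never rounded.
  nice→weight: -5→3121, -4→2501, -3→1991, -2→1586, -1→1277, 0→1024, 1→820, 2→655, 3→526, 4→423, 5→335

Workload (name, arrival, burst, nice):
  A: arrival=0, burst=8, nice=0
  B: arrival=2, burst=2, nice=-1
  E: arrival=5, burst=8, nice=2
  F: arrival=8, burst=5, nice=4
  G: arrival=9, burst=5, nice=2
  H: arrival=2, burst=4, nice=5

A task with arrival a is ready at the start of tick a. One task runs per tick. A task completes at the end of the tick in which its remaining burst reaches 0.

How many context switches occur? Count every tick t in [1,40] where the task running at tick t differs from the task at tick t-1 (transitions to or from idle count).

context switches = 29

t=0: vr[A=0] → run A
t=1: vr[A=1] → run A
t=2: vr[A=2 B=2 H=2] → run A
t=3: vr[A=3 B=2 H=2] → run B
t=4: vr[A=3 B=3578/1277 H=2] → run H
t=5: vr[A=3 B=3578/1277 E=3578/1277 H=1694/335] → run B
t=6: vr[A=3 E=3578/1277 H=1694/335] → run E
t=7: vr[A=3 E=3651238/836435 H=1694/335] → run A
t=8: vr[A=4 E=3651238/836435 F=4 H=1694/335] → run A
t=9: vr[A=5 E=3651238/836435 F=4 G=4 H=1694/335] → run F
t=10: vr[A=5 E=3651238/836435 F=2716/423 G=4 H=1694/335] → run G
t=11: vr[A=5 E=3651238/836435 F=2716/423 G=3644/655 H=1694/335] → run E
t=12: vr[A=5 E=4958886/836435 F=2716/423 G=3644/655 H=1694/335] → run A
t=13: vr[A=6 E=4958886/836435 F=2716/423 G=3644/655 H=1694/335] → run H
t=14: vr[A=6 E=4958886/836435 F=2716/423 G=3644/655 H=2718/335] → run G
t=15: vr[A=6 E=4958886/836435 F=2716/423 G=4668/655 H=2718/335] → run E
t=16: vr[A=6 E=6266534/836435 F=2716/423 G=4668/655 H=2718/335] → run A
t=17: vr[A=7 E=6266534/836435 F=2716/423 G=4668/655 H=2718/335] → run F
t=18: vr[A=7 E=6266534/836435 F=3740/423 G=4668/655 H=2718/335] → run A
t=19: vr[E=6266534/836435 F=3740/423 G=4668/655 H=2718/335] → run G
t=20: vr[E=6266534/836435 F=3740/423 G=5692/655 H=2718/335] → run E
t=21: vr[E=7574182/836435 F=3740/423 G=5692/655 H=2718/335] → run H
t=22: vr[E=7574182/836435 F=3740/423 G=5692/655 H=3742/335] → run G
t=23: vr[E=7574182/836435 F=3740/423 G=6716/655 H=3742/335] → run F
t=24: vr[E=7574182/836435 F=1588/141 G=6716/655 H=3742/335] → run E
t=25: vr[E=1776366/167287 F=1588/141 G=6716/655 H=3742/335] → run G
t=26: vr[E=1776366/167287 F=1588/141 H=3742/335] → run E
t=27: vr[E=10189478/836435 F=1588/141 H=3742/335] → run H
t=28: vr[E=10189478/836435 F=1588/141] → run F
t=29: vr[E=10189478/836435 F=5788/423] → run E
t=30: vr[E=11497126/836435 F=5788/423] → run F
t=31: vr[E=11497126/836435] → run E
t=32: (idle)
t=33: (idle)
t=34: (idle)
t=35: (idle)
t=36: (idle)
t=37: (idle)
t=38: (idle)
t=39: (idle)
t=40: (idle)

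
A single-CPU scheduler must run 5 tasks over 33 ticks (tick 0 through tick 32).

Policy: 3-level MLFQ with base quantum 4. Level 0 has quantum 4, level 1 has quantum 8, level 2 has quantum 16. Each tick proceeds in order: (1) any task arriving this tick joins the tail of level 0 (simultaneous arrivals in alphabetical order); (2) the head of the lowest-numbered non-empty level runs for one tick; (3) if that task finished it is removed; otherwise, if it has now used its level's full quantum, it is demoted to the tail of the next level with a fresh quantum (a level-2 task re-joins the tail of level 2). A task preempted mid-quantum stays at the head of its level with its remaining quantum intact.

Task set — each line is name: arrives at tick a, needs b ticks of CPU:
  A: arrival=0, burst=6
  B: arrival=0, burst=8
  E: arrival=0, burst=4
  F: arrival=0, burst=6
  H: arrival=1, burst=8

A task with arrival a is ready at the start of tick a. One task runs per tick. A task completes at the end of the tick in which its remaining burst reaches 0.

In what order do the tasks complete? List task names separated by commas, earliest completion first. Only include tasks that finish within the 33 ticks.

t=0: L0/L1/L2 = ABEF/-/- → run A
t=1: L0/L1/L2 = ABEFH/-/- → run A
t=2: L0/L1/L2 = ABEFH/-/- → run A
t=3: L0/L1/L2 = ABEFH/-/- → run A
t=4: L0/L1/L2 = BEFH/A/- → run B
t=5: L0/L1/L2 = BEFH/A/- → run B
t=6: L0/L1/L2 = BEFH/A/- → run B
t=7: L0/L1/L2 = BEFH/A/- → run B
t=8: L0/L1/L2 = EFH/AB/- → run E
t=9: L0/L1/L2 = EFH/AB/- → run E
t=10: L0/L1/L2 = EFH/AB/- → run E
t=11: L0/L1/L2 = EFH/AB/- → run E
t=12: L0/L1/L2 = FH/AB/- → run F
t=13: L0/L1/L2 = FH/AB/- → run F
t=14: L0/L1/L2 = FH/AB/- → run F
t=15: L0/L1/L2 = FH/AB/- → run F
t=16: L0/L1/L2 = H/ABF/- → run H
t=17: L0/L1/L2 = H/ABF/- → run H
t=18: L0/L1/L2 = H/ABF/- → run H
t=19: L0/L1/L2 = H/ABF/- → run H
t=20: L0/L1/L2 = -/ABFH/- → run A
t=21: L0/L1/L2 = -/ABFH/- → run A
t=22: L0/L1/L2 = -/BFH/- → run B
t=23: L0/L1/L2 = -/BFH/- → run B
t=24: L0/L1/L2 = -/BFH/- → run B
t=25: L0/L1/L2 = -/BFH/- → run B
t=26: L0/L1/L2 = -/FH/- → run F
t=27: L0/L1/L2 = -/FH/- → run F
t=28: L0/L1/L2 = -/H/- → run H
t=29: L0/L1/L2 = -/H/- → run H
t=30: L0/L1/L2 = -/H/- → run H
t=31: L0/L1/L2 = -/H/- → run H
t=32: (idle)

completion order = E, A, B, F, H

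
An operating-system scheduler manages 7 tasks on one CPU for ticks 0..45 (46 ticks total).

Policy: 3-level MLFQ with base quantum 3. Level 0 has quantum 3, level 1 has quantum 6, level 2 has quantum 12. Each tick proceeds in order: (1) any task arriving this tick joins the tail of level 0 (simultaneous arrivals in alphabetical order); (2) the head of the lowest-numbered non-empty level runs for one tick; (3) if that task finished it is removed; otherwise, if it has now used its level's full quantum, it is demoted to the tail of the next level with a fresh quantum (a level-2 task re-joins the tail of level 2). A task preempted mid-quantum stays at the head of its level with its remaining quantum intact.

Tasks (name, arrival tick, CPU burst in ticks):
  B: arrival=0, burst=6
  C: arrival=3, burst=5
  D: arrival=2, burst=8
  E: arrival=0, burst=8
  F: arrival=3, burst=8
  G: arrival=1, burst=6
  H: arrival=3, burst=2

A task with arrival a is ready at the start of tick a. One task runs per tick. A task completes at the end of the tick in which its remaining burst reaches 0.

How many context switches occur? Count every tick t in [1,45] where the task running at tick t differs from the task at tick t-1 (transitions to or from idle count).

context switches = 13

t=0: L0/L1/L2 = BE/-/- → run B
t=1: L0/L1/L2 = BEG/-/- → run B
t=2: L0/L1/L2 = BEGD/-/- → run B
t=3: L0/L1/L2 = EGDCFH/B/- → run E
t=4: L0/L1/L2 = EGDCFH/B/- → run E
t=5: L0/L1/L2 = EGDCFH/B/- → run E
t=6: L0/L1/L2 = GDCFH/BE/- → run G
t=7: L0/L1/L2 = GDCFH/BE/- → run G
t=8: L0/L1/L2 = GDCFH/BE/- → run G
t=9: L0/L1/L2 = DCFH/BEG/- → run D
t=10: L0/L1/L2 = DCFH/BEG/- → run D
t=11: L0/L1/L2 = DCFH/BEG/- → run D
t=12: L0/L1/L2 = CFH/BEGD/- → run C
t=13: L0/L1/L2 = CFH/BEGD/- → run C
t=14: L0/L1/L2 = CFH/BEGD/- → run C
t=15: L0/L1/L2 = FH/BEGDC/- → run F
t=16: L0/L1/L2 = FH/BEGDC/- → run F
t=17: L0/L1/L2 = FH/BEGDC/- → run F
t=18: L0/L1/L2 = H/BEGDCF/- → run H
t=19: L0/L1/L2 = H/BEGDCF/- → run H
t=20: L0/L1/L2 = -/BEGDCF/- → run B
t=21: L0/L1/L2 = -/BEGDCF/- → run B
t=22: L0/L1/L2 = -/BEGDCF/- → run B
t=23: L0/L1/L2 = -/EGDCF/- → run E
t=24: L0/L1/L2 = -/EGDCF/- → run E
t=25: L0/L1/L2 = -/EGDCF/- → run E
t=26: L0/L1/L2 = -/EGDCF/- → run E
t=27: L0/L1/L2 = -/EGDCF/- → run E
t=28: L0/L1/L2 = -/GDCF/- → run G
t=29: L0/L1/L2 = -/GDCF/- → run G
t=30: L0/L1/L2 = -/GDCF/- → run G
t=31: L0/L1/L2 = -/DCF/- → run D
t=32: L0/L1/L2 = -/DCF/- → run D
t=33: L0/L1/L2 = -/DCF/- → run D
t=34: L0/L1/L2 = -/DCF/- → run D
t=35: L0/L1/L2 = -/DCF/- → run D
t=36: L0/L1/L2 = -/CF/- → run C
t=37: L0/L1/L2 = -/CF/- → run C
t=38: L0/L1/L2 = -/F/- → run F
t=39: L0/L1/L2 = -/F/- → run F
t=40: L0/L1/L2 = -/F/- → run F
t=41: L0/L1/L2 = -/F/- → run F
t=42: L0/L1/L2 = -/F/- → run F
t=43: (idle)
t=44: (idle)
t=45: (idle)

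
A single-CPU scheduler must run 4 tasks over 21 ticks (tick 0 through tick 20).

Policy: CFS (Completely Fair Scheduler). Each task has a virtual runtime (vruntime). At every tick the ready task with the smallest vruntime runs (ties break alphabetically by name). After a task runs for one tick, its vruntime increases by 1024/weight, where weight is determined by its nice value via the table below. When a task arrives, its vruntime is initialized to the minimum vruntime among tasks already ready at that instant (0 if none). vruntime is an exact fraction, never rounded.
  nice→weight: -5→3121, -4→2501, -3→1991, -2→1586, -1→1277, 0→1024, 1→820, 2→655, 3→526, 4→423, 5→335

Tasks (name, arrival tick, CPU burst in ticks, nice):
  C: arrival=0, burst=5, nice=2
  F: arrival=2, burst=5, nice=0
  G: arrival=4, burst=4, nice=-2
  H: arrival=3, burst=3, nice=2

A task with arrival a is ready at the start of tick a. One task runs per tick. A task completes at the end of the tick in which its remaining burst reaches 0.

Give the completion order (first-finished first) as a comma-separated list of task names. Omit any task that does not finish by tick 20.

t=0: vr[C=0] → run C
t=1: vr[C=1024/655] → run C
t=2: vr[C=2048/655 F=2048/655] → run C
t=3: vr[C=3072/655 F=2048/655 H=2048/655] → run F
t=4: vr[C=3072/655 F=2703/655 G=2048/655 H=2048/655] → run G
t=5: vr[C=3072/655 F=2703/655 G=1959424/519415 H=2048/655] → run H
t=6: vr[C=3072/655 F=2703/655 G=1959424/519415 H=3072/655] → run G
t=7: vr[C=3072/655 F=2703/655 G=2294784/519415 H=3072/655] → run F
t=8: vr[C=3072/655 F=3358/655 G=2294784/519415 H=3072/655] → run G
t=9: vr[C=3072/655 F=3358/655 G=2630144/519415 H=3072/655] → run C
t=10: vr[C=4096/655 F=3358/655 G=2630144/519415 H=3072/655] → run H
t=11: vr[C=4096/655 F=3358/655 G=2630144/519415 H=4096/655] → run G
t=12: vr[C=4096/655 F=3358/655 H=4096/655] → run F
t=13: vr[C=4096/655 F=4013/655 H=4096/655] → run F
t=14: vr[C=4096/655 F=4668/655 H=4096/655] → run C
t=15: vr[F=4668/655 H=4096/655] → run H
t=16: vr[F=4668/655] → run F
t=17: (idle)
t=18: (idle)
t=19: (idle)
t=20: (idle)

completion order = G, C, H, F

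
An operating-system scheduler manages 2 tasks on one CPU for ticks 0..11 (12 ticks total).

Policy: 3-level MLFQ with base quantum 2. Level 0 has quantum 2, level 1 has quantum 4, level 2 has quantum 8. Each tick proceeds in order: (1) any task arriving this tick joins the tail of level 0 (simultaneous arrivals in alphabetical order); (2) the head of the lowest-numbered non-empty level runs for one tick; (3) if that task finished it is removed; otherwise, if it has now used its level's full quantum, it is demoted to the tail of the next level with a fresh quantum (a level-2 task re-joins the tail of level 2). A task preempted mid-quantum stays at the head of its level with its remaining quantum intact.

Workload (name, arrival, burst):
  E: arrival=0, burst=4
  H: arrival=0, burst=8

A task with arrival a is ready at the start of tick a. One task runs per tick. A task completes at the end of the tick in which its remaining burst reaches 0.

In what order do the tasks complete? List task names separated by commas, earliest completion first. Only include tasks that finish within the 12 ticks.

completion order = E, H

t=0: L0/L1/L2 = EH/-/- → run E
t=1: L0/L1/L2 = EH/-/- → run E
t=2: L0/L1/L2 = H/E/- → run H
t=3: L0/L1/L2 = H/E/- → run H
t=4: L0/L1/L2 = -/EH/- → run E
t=5: L0/L1/L2 = -/EH/- → run E
t=6: L0/L1/L2 = -/H/- → run H
t=7: L0/L1/L2 = -/H/- → run H
t=8: L0/L1/L2 = -/H/- → run H
t=9: L0/L1/L2 = -/H/- → run H
t=10: L0/L1/L2 = -/-/H → run H
t=11: L0/L1/L2 = -/-/H → run H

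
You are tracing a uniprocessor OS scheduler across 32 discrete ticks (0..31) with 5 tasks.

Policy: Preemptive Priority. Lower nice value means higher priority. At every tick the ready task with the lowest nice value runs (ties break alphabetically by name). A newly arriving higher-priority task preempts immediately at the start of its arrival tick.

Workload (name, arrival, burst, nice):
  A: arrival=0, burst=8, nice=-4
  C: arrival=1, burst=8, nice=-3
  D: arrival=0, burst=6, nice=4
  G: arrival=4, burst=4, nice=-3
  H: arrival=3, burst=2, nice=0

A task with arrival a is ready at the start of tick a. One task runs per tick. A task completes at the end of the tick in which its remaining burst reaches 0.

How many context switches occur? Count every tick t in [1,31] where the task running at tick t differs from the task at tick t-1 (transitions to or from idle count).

context switches = 5

t=0: ready={A,D} → run A
t=1: ready={A,C,D} → run A
t=2: ready={A,C,D} → run A
t=3: ready={A,C,D,H} → run A
t=4: ready={A,C,D,G,H} → run A
t=5: ready={A,C,D,G,H} → run A
t=6: ready={A,C,D,G,H} → run A
t=7: ready={A,C,D,G,H} → run A
t=8: ready={C,D,G,H} → run C
t=9: ready={C,D,G,H} → run C
t=10: ready={C,D,G,H} → run C
t=11: ready={C,D,G,H} → run C
t=12: ready={C,D,G,H} → run C
t=13: ready={C,D,G,H} → run C
t=14: ready={C,D,G,H} → run C
t=15: ready={C,D,G,H} → run C
t=16: ready={D,G,H} → run G
t=17: ready={D,G,H} → run G
t=18: ready={D,G,H} → run G
t=19: ready={D,G,H} → run G
t=20: ready={D,H} → run H
t=21: ready={D,H} → run H
t=22: ready={D} → run D
t=23: ready={D} → run D
t=24: ready={D} → run D
t=25: ready={D} → run D
t=26: ready={D} → run D
t=27: ready={D} → run D
t=28: (idle)
t=29: (idle)
t=30: (idle)
t=31: (idle)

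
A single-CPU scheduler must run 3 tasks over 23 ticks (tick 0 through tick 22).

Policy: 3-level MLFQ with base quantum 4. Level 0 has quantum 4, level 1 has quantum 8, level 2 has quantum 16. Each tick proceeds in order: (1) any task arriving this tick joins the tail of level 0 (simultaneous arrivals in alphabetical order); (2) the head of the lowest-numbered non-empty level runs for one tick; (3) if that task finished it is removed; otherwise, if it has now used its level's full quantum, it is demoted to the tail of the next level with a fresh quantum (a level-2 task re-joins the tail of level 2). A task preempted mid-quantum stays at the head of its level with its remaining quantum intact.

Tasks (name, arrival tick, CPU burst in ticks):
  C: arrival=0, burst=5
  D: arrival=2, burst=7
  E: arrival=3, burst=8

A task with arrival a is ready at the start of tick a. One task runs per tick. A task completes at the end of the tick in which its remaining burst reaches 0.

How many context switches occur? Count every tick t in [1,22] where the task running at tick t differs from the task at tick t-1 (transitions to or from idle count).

t=0: L0/L1/L2 = C/-/- → run C
t=1: L0/L1/L2 = C/-/- → run C
t=2: L0/L1/L2 = CD/-/- → run C
t=3: L0/L1/L2 = CDE/-/- → run C
t=4: L0/L1/L2 = DE/C/- → run D
t=5: L0/L1/L2 = DE/C/- → run D
t=6: L0/L1/L2 = DE/C/- → run D
t=7: L0/L1/L2 = DE/C/- → run D
t=8: L0/L1/L2 = E/CD/- → run E
t=9: L0/L1/L2 = E/CD/- → run E
t=10: L0/L1/L2 = E/CD/- → run E
t=11: L0/L1/L2 = E/CD/- → run E
t=12: L0/L1/L2 = -/CDE/- → run C
t=13: L0/L1/L2 = -/DE/- → run D
t=14: L0/L1/L2 = -/DE/- → run D
t=15: L0/L1/L2 = -/DE/- → run D
t=16: L0/L1/L2 = -/E/- → run E
t=17: L0/L1/L2 = -/E/- → run E
t=18: L0/L1/L2 = -/E/- → run E
t=19: L0/L1/L2 = -/E/- → run E
t=20: (idle)
t=21: (idle)
t=22: (idle)

context switches = 6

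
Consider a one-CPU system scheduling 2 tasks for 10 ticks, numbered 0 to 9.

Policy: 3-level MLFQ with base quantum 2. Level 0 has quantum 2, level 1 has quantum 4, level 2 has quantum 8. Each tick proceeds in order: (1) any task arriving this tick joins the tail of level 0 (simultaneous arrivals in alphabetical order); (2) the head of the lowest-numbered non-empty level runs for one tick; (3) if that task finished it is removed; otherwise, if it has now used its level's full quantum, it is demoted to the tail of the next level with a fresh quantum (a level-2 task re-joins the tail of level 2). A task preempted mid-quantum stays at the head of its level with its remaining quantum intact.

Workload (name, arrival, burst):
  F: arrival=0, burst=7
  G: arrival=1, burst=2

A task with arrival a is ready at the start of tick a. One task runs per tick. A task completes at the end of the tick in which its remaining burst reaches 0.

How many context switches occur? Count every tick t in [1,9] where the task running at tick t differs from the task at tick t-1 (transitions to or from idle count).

t=0: L0/L1/L2 = F/-/- → run F
t=1: L0/L1/L2 = FG/-/- → run F
t=2: L0/L1/L2 = G/F/- → run G
t=3: L0/L1/L2 = G/F/- → run G
t=4: L0/L1/L2 = -/F/- → run F
t=5: L0/L1/L2 = -/F/- → run F
t=6: L0/L1/L2 = -/F/- → run F
t=7: L0/L1/L2 = -/F/- → run F
t=8: L0/L1/L2 = -/-/F → run F
t=9: (idle)

context switches = 3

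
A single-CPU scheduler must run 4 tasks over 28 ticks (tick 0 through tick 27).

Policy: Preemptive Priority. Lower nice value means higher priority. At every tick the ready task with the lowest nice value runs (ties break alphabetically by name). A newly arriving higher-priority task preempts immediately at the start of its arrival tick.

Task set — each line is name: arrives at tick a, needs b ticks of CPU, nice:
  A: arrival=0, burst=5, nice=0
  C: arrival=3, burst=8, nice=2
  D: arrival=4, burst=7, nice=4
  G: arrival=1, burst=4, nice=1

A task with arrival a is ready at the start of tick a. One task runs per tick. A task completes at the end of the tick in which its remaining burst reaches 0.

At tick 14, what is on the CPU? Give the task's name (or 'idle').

t=0: ready={A} → run A
t=1: ready={A,G} → run A
t=2: ready={A,G} → run A
t=3: ready={A,C,G} → run A
t=4: ready={A,C,D,G} → run A
t=5: ready={C,D,G} → run G
t=6: ready={C,D,G} → run G
t=7: ready={C,D,G} → run G
t=8: ready={C,D,G} → run G
t=9: ready={C,D} → run C
t=10: ready={C,D} → run C
t=11: ready={C,D} → run C
t=12: ready={C,D} → run C
t=13: ready={C,D} → run C
t=14: ready={C,D} → run C
t=15: ready={C,D} → run C
t=16: ready={C,D} → run C
t=17: ready={D} → run D
t=18: ready={D} → run D
t=19: ready={D} → run D
t=20: ready={D} → run D
t=21: ready={D} → run D
t=22: ready={D} → run D
t=23: ready={D} → run D
t=24: (idle)
t=25: (idle)
t=26: (idle)
t=27: (idle)

running at tick 14 = C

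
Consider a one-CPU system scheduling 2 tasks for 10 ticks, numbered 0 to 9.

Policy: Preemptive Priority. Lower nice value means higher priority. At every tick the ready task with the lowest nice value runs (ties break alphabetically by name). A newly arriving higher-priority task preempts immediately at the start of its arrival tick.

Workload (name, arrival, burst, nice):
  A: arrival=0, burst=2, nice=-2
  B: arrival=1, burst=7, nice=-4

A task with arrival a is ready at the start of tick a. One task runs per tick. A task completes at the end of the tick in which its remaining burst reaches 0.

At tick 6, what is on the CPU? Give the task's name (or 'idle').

t=0: ready={A} → run A
t=1: ready={A,B} → run B
t=2: ready={A,B} → run B
t=3: ready={A,B} → run B
t=4: ready={A,B} → run B
t=5: ready={A,B} → run B
t=6: ready={A,B} → run B
t=7: ready={A,B} → run B
t=8: ready={A} → run A
t=9: (idle)

running at tick 6 = B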